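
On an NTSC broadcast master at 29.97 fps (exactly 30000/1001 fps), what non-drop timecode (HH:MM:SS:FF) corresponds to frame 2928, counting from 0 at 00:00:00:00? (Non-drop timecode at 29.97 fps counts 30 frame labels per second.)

00:01:37:18

2928 ÷ 30 = 97 full seconds, remainder 18 frames.
97 s = 0 h 1 min 37 s.
Timecode: 00:01:37:18.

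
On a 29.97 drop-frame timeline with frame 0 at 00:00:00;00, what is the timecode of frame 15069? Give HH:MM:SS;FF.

Ten DF minutes hold 17982 frames, so frame 15069 lies in block 0 (frames 0–17981) with 15069 frames into that block.
The block's first minute is 1800 frames and the rest 1798 each; 15069 frames reaches minute 8, so 0 × 18 + 8 × 2 = 16 labels have been skipped so far.
Adding those back, label number 15069 + 16 = 15085 at 30 labels/s is 502 s + 25 f = 0 h 8 min 22 s frame 25, i.e. 00:08:22;25.

00:08:22;25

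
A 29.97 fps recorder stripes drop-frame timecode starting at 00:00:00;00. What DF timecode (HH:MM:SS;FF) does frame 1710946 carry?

Each 10-minute DF block holds 10 × 60 × 30 − 9 × 2 = 17982 frames. 1710946 ÷ 17982 → 95 full blocks, remainder 2656.
Within the partial block the first minute is 1800 frames and each further minute 1798, so 1 further minute boundary passed. Total skipped labels = 18 × 95 + 2 × 1 = 1712.
Non-drop label index = 1710946 + 1712 = 1712658; at 30 labels/s that is 15:51:28:18, i.e. DF 15:51:28;18.

15:51:28;18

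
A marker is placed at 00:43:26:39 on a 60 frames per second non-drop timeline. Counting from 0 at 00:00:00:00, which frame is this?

frame 156399

Total seconds to the label: (0 × 3600 + 43 × 60 + 26) = 2606.
Frame index = 2606 × 60 + 39 = 156399.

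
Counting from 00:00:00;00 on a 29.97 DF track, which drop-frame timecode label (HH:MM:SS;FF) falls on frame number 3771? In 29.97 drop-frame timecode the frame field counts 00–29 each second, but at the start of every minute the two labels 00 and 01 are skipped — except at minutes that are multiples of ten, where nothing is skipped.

00:02:05;25

Each 10-minute DF block holds 10 × 60 × 30 − 9 × 2 = 17982 frames. 3771 ÷ 17982 → 0 full blocks, remainder 3771.
Within the partial block the first minute is 1800 frames and each further minute 1798, so 2 further minute boundaries passed. Total skipped labels = 18 × 0 + 2 × 2 = 4.
Non-drop label index = 3771 + 4 = 3775; at 30 labels/s that is 00:02:05:25, i.e. DF 00:02:05;25.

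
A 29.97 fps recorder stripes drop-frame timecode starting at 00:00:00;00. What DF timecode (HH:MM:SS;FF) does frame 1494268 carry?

13:50:58;22

Ten DF minutes hold 17982 frames, so frame 1494268 lies in block 83 (frames 1492506–1510487) with 1762 frames into that block.
The block's first minute is 1800 frames and the rest 1798 each; 1762 frames reaches minute 0, so 83 × 18 + 0 × 2 = 1494 labels have been skipped so far.
Adding those back, label number 1494268 + 1494 = 1495762 at 30 labels/s is 49858 s + 22 f = 13 h 50 min 58 s frame 22, i.e. 13:50:58;22.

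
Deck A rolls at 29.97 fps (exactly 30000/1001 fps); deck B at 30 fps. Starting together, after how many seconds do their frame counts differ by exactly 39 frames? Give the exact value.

1301.3 seconds

The gap grows by |30 − 30000/1001| = 30/1001 frames per second.
Time for a 39-frame gap: 39 ÷ (30/1001) = 1301.3 s.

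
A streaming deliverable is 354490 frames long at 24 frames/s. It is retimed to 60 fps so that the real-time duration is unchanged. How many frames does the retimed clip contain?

Target frames = source frames × (target rate / source rate) = 354490 × (60)/(24) = 354490 × 5/2 = 886225.

886225 frames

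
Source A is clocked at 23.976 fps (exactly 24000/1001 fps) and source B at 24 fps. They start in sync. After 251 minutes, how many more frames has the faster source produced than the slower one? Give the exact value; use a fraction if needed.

361440/1001 frames

251 min = 15060 s.
A emits 24000/1001 × 15060 = 361440000/1001 frames; B emits 24 × 15060 = 361440.
Difference = 361440/1001 frames (≈ 361.0789); B is ahead of A.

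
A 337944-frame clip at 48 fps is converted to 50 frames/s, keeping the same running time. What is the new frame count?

Target frames = source frames × (target rate / source rate) = 337944 × (50)/(48) = 337944 × 25/24 = 352025.

352025 frames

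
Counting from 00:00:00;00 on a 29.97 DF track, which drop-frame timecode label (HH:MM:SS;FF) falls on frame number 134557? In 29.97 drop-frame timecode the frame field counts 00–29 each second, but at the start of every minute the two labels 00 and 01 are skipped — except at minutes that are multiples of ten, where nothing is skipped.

01:14:49;21

Ten DF minutes hold 17982 frames, so frame 134557 lies in block 7 (frames 125874–143855) with 8683 frames into that block.
The block's first minute is 1800 frames and the rest 1798 each; 8683 frames reaches minute 4, so 7 × 18 + 4 × 2 = 134 labels have been skipped so far.
Adding those back, label number 134557 + 134 = 134691 at 30 labels/s is 4489 s + 21 f = 1 h 14 min 49 s frame 21, i.e. 01:14:49;21.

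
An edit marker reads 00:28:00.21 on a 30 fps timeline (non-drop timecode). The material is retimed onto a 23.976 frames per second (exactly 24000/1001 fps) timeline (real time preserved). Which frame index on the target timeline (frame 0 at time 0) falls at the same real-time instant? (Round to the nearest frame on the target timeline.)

Source frame index: (0×3600 + 28×60 + 0) × 30 + 21 = 50421.
Real time: 50421 / (30) = 16807/10 s.
Target frame: (16807/10) × (24000/1001) = 5762400/143 ≈ 40296.503 → 40297.

frame 40297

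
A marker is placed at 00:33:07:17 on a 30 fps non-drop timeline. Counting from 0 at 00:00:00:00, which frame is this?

frame 59627

Total seconds to the label: (0 × 3600 + 33 × 60 + 7) = 1987.
Frame index = 1987 × 30 + 17 = 59627.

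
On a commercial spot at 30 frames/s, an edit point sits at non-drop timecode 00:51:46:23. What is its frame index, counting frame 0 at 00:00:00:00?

93203

Total seconds to the label: (0 × 3600 + 51 × 60 + 46) = 3106.
Frame index = 3106 × 30 + 23 = 93203.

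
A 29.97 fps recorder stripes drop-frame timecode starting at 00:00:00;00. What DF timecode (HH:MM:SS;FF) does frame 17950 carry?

Ten DF minutes hold 17982 frames, so frame 17950 lies in block 0 (frames 0–17981) with 17950 frames into that block.
The block's first minute is 1800 frames and the rest 1798 each; 17950 frames reaches minute 9, so 0 × 18 + 9 × 2 = 18 labels have been skipped so far.
Adding those back, label number 17950 + 18 = 17968 at 30 labels/s is 598 s + 28 f = 0 h 9 min 58 s frame 28, i.e. 00:09:58;28.

00:09:58;28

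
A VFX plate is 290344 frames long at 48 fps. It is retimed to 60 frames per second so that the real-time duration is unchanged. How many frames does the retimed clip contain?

Target frames = source frames × (target rate / source rate) = 290344 × (60)/(48) = 290344 × 5/4 = 362930.

362930 frames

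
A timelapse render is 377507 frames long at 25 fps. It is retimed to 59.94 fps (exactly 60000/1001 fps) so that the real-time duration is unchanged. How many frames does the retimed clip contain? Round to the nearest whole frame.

905112 frames

Frames at target rate = 377507 × (60000/1001) / (25) = 69693600/77 ≈ 905111.688.
Nearest whole frame: 905112.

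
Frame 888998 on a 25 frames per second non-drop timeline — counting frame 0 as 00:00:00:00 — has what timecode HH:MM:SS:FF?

09:52:39:23

888998 ÷ 25 = 35559 full seconds, remainder 23 frames.
35559 s = 9 h 52 min 39 s.
Timecode: 09:52:39:23.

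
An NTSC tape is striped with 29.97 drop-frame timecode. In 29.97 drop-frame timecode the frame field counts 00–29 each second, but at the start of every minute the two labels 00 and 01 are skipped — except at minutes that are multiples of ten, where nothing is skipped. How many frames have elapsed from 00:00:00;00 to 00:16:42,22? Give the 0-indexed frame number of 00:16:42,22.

30052

As if non-drop at 30 labels/s: (0 × 3600 + 16 × 60 + 42) × 30 + 22 = 30082.
Minute boundaries passed: 16; those not divisible by 10: 16 − 1 = 15; dropped labels = 2 × 15 = 30.
Actual frame index = 30082 − 30 = 30052.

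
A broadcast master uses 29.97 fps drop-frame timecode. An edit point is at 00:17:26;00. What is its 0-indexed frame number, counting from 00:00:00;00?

31348

As if non-drop at 30 labels/s: (0 × 3600 + 17 × 60 + 26) × 30 + 0 = 31380.
Minute boundaries passed: 17; those not divisible by 10: 17 − 1 = 16; dropped labels = 2 × 16 = 32.
Actual frame index = 31380 − 32 = 31348.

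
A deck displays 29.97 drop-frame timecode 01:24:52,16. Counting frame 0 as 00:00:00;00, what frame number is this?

152624

Complete 10-minute blocks: 8, each 17982 frames → 143856.
Remaining 4 whole minutes in the current block: 1800 + 3 × 1798 = 7194 frames.
Within the current minute: 52 × 30 + 16 − 2 = 1574 (labels ;00/;01 skipped at this minute). Total = 143856 + 7194 + 1574 = 152624.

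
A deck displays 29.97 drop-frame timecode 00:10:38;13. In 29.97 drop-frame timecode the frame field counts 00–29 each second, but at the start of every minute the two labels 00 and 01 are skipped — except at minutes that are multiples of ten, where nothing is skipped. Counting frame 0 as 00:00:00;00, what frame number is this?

19135

As if non-drop at 30 labels/s: (0 × 3600 + 10 × 60 + 38) × 30 + 13 = 19153.
Minute boundaries passed: 10; those not divisible by 10: 10 − 1 = 9; dropped labels = 2 × 9 = 18.
Actual frame index = 19153 − 18 = 19135.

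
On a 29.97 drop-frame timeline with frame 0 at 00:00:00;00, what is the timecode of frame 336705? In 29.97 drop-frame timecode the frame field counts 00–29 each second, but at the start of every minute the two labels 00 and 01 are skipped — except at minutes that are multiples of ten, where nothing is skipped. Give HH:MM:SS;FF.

03:07:14;23

Each 10-minute DF block holds 10 × 60 × 30 − 9 × 2 = 17982 frames. 336705 ÷ 17982 → 18 full blocks, remainder 13029.
Within the partial block the first minute is 1800 frames and each further minute 1798, so 7 further minute boundaries passed. Total skipped labels = 18 × 18 + 2 × 7 = 338.
Non-drop label index = 336705 + 338 = 337043; at 30 labels/s that is 03:07:14:23, i.e. DF 03:07:14;23.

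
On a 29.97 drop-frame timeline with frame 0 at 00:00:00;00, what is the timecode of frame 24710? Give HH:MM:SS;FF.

00:13:44;14

Each 10-minute DF block holds 10 × 60 × 30 − 9 × 2 = 17982 frames. 24710 ÷ 17982 → 1 full block, remainder 6728.
Within the partial block the first minute is 1800 frames and each further minute 1798, so 3 further minute boundaries passed. Total skipped labels = 18 × 1 + 2 × 3 = 24.
Non-drop label index = 24710 + 24 = 24734; at 30 labels/s that is 00:13:44:14, i.e. DF 00:13:44;14.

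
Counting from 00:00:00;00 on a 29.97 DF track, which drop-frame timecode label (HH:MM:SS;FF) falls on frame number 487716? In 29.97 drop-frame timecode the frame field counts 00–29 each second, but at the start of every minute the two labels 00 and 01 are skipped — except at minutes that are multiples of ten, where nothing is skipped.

04:31:13;14

Ten DF minutes hold 17982 frames, so frame 487716 lies in block 27 (frames 485514–503495) with 2202 frames into that block.
The block's first minute is 1800 frames and the rest 1798 each; 2202 frames reaches minute 1, so 27 × 18 + 1 × 2 = 488 labels have been skipped so far.
Adding those back, label number 487716 + 488 = 488204 at 30 labels/s is 16273 s + 14 f = 4 h 31 min 13 s frame 14, i.e. 04:31:13;14.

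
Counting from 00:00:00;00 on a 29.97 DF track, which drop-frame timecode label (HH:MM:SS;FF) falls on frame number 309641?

Ten DF minutes hold 17982 frames, so frame 309641 lies in block 17 (frames 305694–323675) with 3947 frames into that block.
The block's first minute is 1800 frames and the rest 1798 each; 3947 frames reaches minute 2, so 17 × 18 + 2 × 2 = 310 labels have been skipped so far.
Adding those back, label number 309641 + 310 = 309951 at 30 labels/s is 10331 s + 21 f = 2 h 52 min 11 s frame 21, i.e. 02:52:11;21.

02:52:11;21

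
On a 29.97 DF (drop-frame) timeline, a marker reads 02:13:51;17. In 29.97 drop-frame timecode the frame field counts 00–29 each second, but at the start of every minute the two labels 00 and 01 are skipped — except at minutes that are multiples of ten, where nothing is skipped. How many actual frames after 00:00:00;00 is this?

Complete 10-minute blocks: 13, each 17982 frames → 233766.
Remaining 3 whole minutes in the current block: 1800 + 2 × 1798 = 5396 frames.
Within the current minute: 51 × 30 + 17 − 2 = 1545 (labels ;00/;01 skipped at this minute). Total = 233766 + 5396 + 1545 = 240707.

240707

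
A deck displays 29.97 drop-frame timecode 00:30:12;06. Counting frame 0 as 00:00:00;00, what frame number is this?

As if non-drop at 30 labels/s: (0 × 3600 + 30 × 60 + 12) × 30 + 6 = 54366.
Minute boundaries passed: 30; those not divisible by 10: 30 − 3 = 27; dropped labels = 2 × 27 = 54.
Actual frame index = 54366 − 54 = 54312.

54312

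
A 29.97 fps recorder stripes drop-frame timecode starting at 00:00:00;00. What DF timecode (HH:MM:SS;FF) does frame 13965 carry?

00:07:45;29

Each 10-minute DF block holds 10 × 60 × 30 − 9 × 2 = 17982 frames. 13965 ÷ 17982 → 0 full blocks, remainder 13965.
Within the partial block the first minute is 1800 frames and each further minute 1798, so 7 further minute boundaries passed. Total skipped labels = 18 × 0 + 2 × 7 = 14.
Non-drop label index = 13965 + 14 = 13979; at 30 labels/s that is 00:07:45:29, i.e. DF 00:07:45;29.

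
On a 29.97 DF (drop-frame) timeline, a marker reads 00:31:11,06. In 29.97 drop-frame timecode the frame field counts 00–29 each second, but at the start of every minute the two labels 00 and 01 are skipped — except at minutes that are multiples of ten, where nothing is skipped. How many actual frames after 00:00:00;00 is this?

56080

As if non-drop at 30 labels/s: (0 × 3600 + 31 × 60 + 11) × 30 + 6 = 56136.
Minute boundaries passed: 31; those not divisible by 10: 31 − 3 = 28; dropped labels = 2 × 28 = 56.
Actual frame index = 56136 − 56 = 56080.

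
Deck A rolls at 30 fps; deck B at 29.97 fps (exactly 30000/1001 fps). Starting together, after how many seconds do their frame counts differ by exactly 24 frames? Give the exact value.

800.8 seconds

The gap grows by |30000/1001 − 30| = 30/1001 frames per second.
Time for a 24-frame gap: 24 ÷ (30/1001) = 800.8 s.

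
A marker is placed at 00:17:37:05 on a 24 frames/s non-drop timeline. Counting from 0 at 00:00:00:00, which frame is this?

frame 25373

Total seconds to the label: (0 × 3600 + 17 × 60 + 37) = 1057.
Frame index = 1057 × 24 + 5 = 25373.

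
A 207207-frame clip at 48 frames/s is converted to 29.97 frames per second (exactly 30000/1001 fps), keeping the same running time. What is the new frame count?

Target frames = source frames × (target rate / source rate) = 207207 × (30000/1001)/(48) = 207207 × 625/1001 = 129375.

129375 frames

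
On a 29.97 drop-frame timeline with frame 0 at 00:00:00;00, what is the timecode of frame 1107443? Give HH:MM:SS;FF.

Ten DF minutes hold 17982 frames, so frame 1107443 lies in block 61 (frames 1096902–1114883) with 10541 frames into that block.
The block's first minute is 1800 frames and the rest 1798 each; 10541 frames reaches minute 5, so 61 × 18 + 5 × 2 = 1108 labels have been skipped so far.
Adding those back, label number 1107443 + 1108 = 1108551 at 30 labels/s is 36951 s + 21 f = 10 h 15 min 51 s frame 21, i.e. 10:15:51;21.

10:15:51;21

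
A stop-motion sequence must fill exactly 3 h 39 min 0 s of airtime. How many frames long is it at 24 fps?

315360 frames

3 h 39 min 0 s = 13140 s.
Frames = 13140 × 24 = 315360.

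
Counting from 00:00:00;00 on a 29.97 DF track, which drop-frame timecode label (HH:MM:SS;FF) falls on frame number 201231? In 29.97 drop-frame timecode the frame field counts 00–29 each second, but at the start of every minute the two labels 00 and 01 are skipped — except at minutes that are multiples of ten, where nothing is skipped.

01:51:54;11

Ten DF minutes hold 17982 frames, so frame 201231 lies in block 11 (frames 197802–215783) with 3429 frames into that block.
The block's first minute is 1800 frames and the rest 1798 each; 3429 frames reaches minute 1, so 11 × 18 + 1 × 2 = 200 labels have been skipped so far.
Adding those back, label number 201231 + 200 = 201431 at 30 labels/s is 6714 s + 11 f = 1 h 51 min 54 s frame 11, i.e. 01:51:54;11.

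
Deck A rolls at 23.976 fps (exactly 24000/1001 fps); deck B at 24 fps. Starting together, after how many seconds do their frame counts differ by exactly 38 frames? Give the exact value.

19019/12 seconds

The gap grows by |24 − 24000/1001| = 24/1001 frames per second.
Time for a 38-frame gap: 38 ÷ (24/1001) = 19019/12 s.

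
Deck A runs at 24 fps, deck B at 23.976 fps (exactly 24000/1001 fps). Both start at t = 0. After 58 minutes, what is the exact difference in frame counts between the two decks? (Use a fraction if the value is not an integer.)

83520/1001 frames

58 min = 3480 s.
A emits 24 × 3480 = 83520 frames; B emits 24000/1001 × 3480 = 83520000/1001.
Difference = 83520/1001 frames (≈ 83.4366); B is behind A.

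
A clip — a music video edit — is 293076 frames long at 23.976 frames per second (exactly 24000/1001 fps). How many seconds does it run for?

12223.7115 seconds

Running time = 293076 / (24000/1001) = 12223.7115 s.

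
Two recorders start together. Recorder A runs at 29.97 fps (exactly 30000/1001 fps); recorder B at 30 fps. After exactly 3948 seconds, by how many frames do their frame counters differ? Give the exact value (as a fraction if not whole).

A emits 30000/1001 × 3948 = 16920000/143 frames; B emits 30 × 3948 = 118440.
Difference = 16920/143 frames (≈ 118.3217); B is ahead of A.

16920/143 frames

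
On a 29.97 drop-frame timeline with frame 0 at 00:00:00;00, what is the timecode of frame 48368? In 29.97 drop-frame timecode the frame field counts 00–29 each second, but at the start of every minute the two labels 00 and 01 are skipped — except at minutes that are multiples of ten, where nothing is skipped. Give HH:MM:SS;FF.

00:26:53;26

Each 10-minute DF block holds 10 × 60 × 30 − 9 × 2 = 17982 frames. 48368 ÷ 17982 → 2 full blocks, remainder 12404.
Within the partial block the first minute is 1800 frames and each further minute 1798, so 6 further minute boundaries passed. Total skipped labels = 18 × 2 + 2 × 6 = 48.
Non-drop label index = 48368 + 48 = 48416; at 30 labels/s that is 00:26:53:26, i.e. DF 00:26:53;26.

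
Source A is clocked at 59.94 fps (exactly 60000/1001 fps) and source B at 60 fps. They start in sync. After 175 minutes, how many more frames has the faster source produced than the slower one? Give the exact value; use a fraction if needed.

175 min = 10500 s.
A emits 60000/1001 × 10500 = 90000000/143 frames; B emits 60 × 10500 = 630000.
Difference = 90000/143 frames (≈ 629.3706); B is ahead of A.

90000/143 frames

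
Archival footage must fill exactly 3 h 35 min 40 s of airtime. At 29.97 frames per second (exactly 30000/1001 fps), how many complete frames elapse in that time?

387812 frames

3 h 35 min 40 s = 12940 s.
Frames = 12940 × 30000/1001 = 388200000/1001 ≈ 387812.1878.
Complete frames: 387812.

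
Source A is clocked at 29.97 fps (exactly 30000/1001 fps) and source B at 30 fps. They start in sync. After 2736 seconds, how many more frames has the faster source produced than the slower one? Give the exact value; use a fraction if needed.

82080/1001 frames

A emits 30000/1001 × 2736 = 82080000/1001 frames; B emits 30 × 2736 = 82080.
Difference = 82080/1001 frames (≈ 81.9980); B is ahead of A.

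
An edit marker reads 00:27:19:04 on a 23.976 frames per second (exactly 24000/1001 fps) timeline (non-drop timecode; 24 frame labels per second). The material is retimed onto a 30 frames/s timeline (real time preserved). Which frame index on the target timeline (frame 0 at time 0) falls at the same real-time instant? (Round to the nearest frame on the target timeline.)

Source frame index: (0×3600 + 27×60 + 19) × 24 + 4 = 39340.
Real time: 39340 / (24000/1001) = 1968967/1200 s.
Target frame: (1968967/1200) × (30) = 1968967/40 ≈ 49224.175 → 49224.

frame 49224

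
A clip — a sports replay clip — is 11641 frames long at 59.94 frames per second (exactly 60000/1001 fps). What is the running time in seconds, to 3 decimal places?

194.211 seconds

Running time = 11641 × 1001/60000 = 11652641/60000 s ≈ 194.211 s.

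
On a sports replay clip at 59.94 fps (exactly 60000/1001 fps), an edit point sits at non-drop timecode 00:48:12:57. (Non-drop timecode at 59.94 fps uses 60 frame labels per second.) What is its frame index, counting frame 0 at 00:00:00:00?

Total seconds to the label: (0 × 3600 + 48 × 60 + 12) = 2892.
Frame index = 2892 × 60 + 57 = 173577.

frame 173577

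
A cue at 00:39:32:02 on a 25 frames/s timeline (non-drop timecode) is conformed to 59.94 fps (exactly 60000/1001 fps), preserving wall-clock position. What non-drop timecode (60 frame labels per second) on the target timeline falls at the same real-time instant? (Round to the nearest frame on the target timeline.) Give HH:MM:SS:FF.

Source frame index: (0×3600 + 39×60 + 32) × 25 + 2 = 59302.
Real time: 59302 / (25) = 59302/25 s.
Target frame: (59302/25) × (60000/1001) = 142324800/1001 ≈ 142182.617 → 142183.
At 60 labels/s: frame 142183 → 00:39:29:43.

00:39:29:43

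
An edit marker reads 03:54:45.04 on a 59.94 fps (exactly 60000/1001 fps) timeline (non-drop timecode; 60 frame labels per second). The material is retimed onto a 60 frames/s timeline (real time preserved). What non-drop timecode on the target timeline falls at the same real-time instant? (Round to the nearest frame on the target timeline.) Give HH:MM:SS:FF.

Source frame index: (3×3600 + 54×60 + 45) × 60 + 4 = 845104.
Real time: 845104 / (60000/1001) = 52871819/3750 s.
Target frame: (52871819/3750) × (60) = 105743638/125 ≈ 845949.104 → 845949.
At 60 labels/s: frame 845949 → 03:54:59:09.

03:54:59:09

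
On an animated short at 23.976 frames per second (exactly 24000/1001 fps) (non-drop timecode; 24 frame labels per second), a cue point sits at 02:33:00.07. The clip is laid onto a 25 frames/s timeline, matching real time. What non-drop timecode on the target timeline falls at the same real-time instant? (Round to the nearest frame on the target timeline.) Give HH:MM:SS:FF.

02:33:09:12

Source frame index: (2×3600 + 33×60 + 0) × 24 + 7 = 220327.
Real time: 220327 / (24000/1001) = 220547327/24000 s.
Target frame: (220547327/24000) × (25) = 220547327/960 ≈ 229736.799 → 229737.
At 25 labels/s: frame 229737 → 02:33:09:12.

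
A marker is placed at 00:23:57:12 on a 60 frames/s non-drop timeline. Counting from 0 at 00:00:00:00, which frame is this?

86232

Total seconds to the label: (0 × 3600 + 23 × 60 + 57) = 1437.
Frame index = 1437 × 60 + 12 = 86232.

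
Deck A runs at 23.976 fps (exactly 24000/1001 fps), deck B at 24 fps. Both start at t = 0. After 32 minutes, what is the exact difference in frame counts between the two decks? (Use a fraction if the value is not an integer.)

32 min = 1920 s.
A emits 24000/1001 × 1920 = 46080000/1001 frames; B emits 24 × 1920 = 46080.
Difference = 46080/1001 frames (≈ 46.0340); B is ahead of A.

46080/1001 frames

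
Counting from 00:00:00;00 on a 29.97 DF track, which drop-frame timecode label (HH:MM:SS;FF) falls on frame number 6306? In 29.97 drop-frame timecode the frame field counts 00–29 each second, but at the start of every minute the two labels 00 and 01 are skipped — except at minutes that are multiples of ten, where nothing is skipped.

00:03:30;12

Ten DF minutes hold 17982 frames, so frame 6306 lies in block 0 (frames 0–17981) with 6306 frames into that block.
The block's first minute is 1800 frames and the rest 1798 each; 6306 frames reaches minute 3, so 0 × 18 + 3 × 2 = 6 labels have been skipped so far.
Adding those back, label number 6306 + 6 = 6312 at 30 labels/s is 210 s + 12 f = 0 h 3 min 30 s frame 12, i.e. 00:03:30;12.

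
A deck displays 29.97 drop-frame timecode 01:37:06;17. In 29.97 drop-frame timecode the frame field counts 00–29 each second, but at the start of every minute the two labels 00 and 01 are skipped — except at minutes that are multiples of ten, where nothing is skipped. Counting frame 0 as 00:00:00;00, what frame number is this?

174621

Complete 10-minute blocks: 9, each 17982 frames → 161838.
Remaining 7 whole minutes in the current block: 1800 + 6 × 1798 = 12588 frames.
Within the current minute: 6 × 30 + 17 − 2 = 195 (labels ;00/;01 skipped at this minute). Total = 161838 + 12588 + 195 = 174621.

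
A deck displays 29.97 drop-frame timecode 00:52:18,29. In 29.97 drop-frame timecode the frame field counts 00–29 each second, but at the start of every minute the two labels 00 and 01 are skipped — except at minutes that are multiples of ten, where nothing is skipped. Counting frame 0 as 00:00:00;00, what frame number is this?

94075

Complete 10-minute blocks: 5, each 17982 frames → 89910.
Remaining 2 whole minutes in the current block: 1800 + 1 × 1798 = 3598 frames.
Within the current minute: 18 × 30 + 29 − 2 = 567 (labels ;00/;01 skipped at this minute). Total = 89910 + 3598 + 567 = 94075.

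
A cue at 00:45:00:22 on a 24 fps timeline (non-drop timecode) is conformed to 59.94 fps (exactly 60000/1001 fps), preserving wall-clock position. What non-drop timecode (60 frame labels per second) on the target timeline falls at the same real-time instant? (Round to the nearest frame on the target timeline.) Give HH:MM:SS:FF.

Source frame index: (0×3600 + 45×60 + 0) × 24 + 22 = 64822.
Real time: 64822 / (24) = 32411/12 s.
Target frame: (32411/12) × (60000/1001) = 162055000/1001 ≈ 161893.107 → 161893.
At 60 labels/s: frame 161893 → 00:44:58:13.

00:44:58:13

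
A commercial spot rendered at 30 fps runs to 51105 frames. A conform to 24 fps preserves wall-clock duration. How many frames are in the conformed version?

40884 frames

Target frames = source frames × (target rate / source rate) = 51105 × (24)/(30) = 51105 × 4/5 = 40884.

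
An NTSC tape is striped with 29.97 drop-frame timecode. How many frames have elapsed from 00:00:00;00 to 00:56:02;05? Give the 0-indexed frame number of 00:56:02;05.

100763

Complete 10-minute blocks: 5, each 17982 frames → 89910.
Remaining 6 whole minutes in the current block: 1800 + 5 × 1798 = 10790 frames.
Within the current minute: 2 × 30 + 5 − 2 = 63 (labels ;00/;01 skipped at this minute). Total = 89910 + 10790 + 63 = 100763.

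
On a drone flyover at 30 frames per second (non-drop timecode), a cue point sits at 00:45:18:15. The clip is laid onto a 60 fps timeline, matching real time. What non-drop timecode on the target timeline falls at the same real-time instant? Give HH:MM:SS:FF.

00:45:18:30

Source frame index: (0×3600 + 45×60 + 18) × 30 + 15 = 81555.
Real time: 81555 / (30) = 5437/2 s.
Target frame: (5437/2) × (60) = 163110.
At 60 labels/s: frame 163110 → 00:45:18:30.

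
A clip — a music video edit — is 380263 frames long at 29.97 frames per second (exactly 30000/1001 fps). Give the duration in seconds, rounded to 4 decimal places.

12688.1088 seconds

Running time = 380263 × 1001/30000 = 380643263/30000 s ≈ 12688.1088 s.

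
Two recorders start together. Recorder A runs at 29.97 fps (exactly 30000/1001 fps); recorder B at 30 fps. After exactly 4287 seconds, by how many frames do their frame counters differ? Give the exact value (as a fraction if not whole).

A emits 30000/1001 × 4287 = 128610000/1001 frames; B emits 30 × 4287 = 128610.
Difference = 128610/1001 frames (≈ 128.4815); B is ahead of A.

128610/1001 frames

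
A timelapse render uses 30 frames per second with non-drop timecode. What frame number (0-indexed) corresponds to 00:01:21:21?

Total seconds to the label: (0 × 3600 + 1 × 60 + 21) = 81.
Frame index = 81 × 30 + 21 = 2451.

frame 2451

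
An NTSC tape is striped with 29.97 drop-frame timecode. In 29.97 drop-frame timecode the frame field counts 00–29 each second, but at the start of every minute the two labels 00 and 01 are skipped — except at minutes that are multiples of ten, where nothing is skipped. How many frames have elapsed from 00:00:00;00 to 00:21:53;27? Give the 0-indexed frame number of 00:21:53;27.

39379

Complete 10-minute blocks: 2, each 17982 frames → 35964.
Remaining 1 whole minute in the current block: 1800 + 0 × 1798 = 1800 frames.
Within the current minute: 53 × 30 + 27 − 2 = 1615 (labels ;00/;01 skipped at this minute). Total = 35964 + 1800 + 1615 = 39379.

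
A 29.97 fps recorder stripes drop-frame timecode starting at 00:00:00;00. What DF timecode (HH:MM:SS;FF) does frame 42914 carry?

Each 10-minute DF block holds 10 × 60 × 30 − 9 × 2 = 17982 frames. 42914 ÷ 17982 → 2 full blocks, remainder 6950.
Within the partial block the first minute is 1800 frames and each further minute 1798, so 3 further minute boundaries passed. Total skipped labels = 18 × 2 + 2 × 3 = 42.
Non-drop label index = 42914 + 42 = 42956; at 30 labels/s that is 00:23:51:26, i.e. DF 00:23:51;26.

00:23:51;26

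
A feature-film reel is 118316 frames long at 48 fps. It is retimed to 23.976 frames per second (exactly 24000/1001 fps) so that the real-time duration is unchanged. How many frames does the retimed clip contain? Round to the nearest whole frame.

Frames at target rate = 118316 × (24000/1001) / (48) = 5378000/91 ≈ 59098.901.
Nearest whole frame: 59099.

59099 frames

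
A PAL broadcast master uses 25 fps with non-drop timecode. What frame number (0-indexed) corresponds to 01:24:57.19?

Total seconds to the label: (1 × 3600 + 24 × 60 + 57) = 5097.
Frame index = 5097 × 25 + 19 = 127444.

frame 127444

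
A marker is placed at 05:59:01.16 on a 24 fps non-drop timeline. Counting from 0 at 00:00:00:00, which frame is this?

517000

Total seconds to the label: (5 × 3600 + 59 × 60 + 1) = 21541.
Frame index = 21541 × 24 + 16 = 517000.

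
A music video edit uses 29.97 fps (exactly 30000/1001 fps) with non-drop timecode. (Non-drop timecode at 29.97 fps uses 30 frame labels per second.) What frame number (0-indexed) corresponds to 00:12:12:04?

21964

Total seconds to the label: (0 × 3600 + 12 × 60 + 12) = 732.
Frame index = 732 × 30 + 4 = 21964.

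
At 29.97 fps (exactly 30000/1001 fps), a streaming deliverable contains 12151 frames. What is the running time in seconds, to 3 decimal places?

Running time = 12151 × 1001/30000 = 12163151/30000 s ≈ 405.438 s.

405.438 seconds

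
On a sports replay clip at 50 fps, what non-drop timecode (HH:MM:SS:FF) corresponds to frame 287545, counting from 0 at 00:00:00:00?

287545 ÷ 50 = 5750 full seconds, remainder 45 frames.
5750 s = 1 h 35 min 50 s.
Timecode: 01:35:50:45.

01:35:50:45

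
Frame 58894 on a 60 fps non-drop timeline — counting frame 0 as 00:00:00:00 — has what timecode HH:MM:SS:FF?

00:16:21:34

58894 ÷ 60 = 981 full seconds, remainder 34 frames.
981 s = 0 h 16 min 21 s.
Timecode: 00:16:21:34.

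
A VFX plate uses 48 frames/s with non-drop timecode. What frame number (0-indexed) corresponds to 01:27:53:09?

Total seconds to the label: (1 × 3600 + 27 × 60 + 53) = 5273.
Frame index = 5273 × 48 + 9 = 253113.

253113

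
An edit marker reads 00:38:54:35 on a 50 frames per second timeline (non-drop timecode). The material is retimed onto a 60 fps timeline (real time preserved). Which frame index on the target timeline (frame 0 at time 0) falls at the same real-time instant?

frame 140082

Source frame index: (0×3600 + 38×60 + 54) × 50 + 35 = 116735.
Real time: 116735 / (50) = 23347/10 s.
Target frame: (23347/10) × (60) = 140082.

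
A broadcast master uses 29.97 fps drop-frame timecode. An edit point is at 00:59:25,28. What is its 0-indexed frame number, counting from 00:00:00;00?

As if non-drop at 30 labels/s: (0 × 3600 + 59 × 60 + 25) × 30 + 28 = 106978.
Minute boundaries passed: 59; those not divisible by 10: 59 − 5 = 54; dropped labels = 2 × 54 = 108.
Actual frame index = 106978 − 108 = 106870.

106870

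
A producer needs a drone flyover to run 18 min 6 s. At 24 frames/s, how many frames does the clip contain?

26064 frames

18 min 6 s = 1086 s.
Frames = 1086 × 24 = 26064.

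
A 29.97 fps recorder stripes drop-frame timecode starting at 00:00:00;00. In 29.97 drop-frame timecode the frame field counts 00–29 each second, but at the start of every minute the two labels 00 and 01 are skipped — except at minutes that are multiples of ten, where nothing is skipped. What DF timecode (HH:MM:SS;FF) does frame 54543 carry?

Each 10-minute DF block holds 10 × 60 × 30 − 9 × 2 = 17982 frames. 54543 ÷ 17982 → 3 full blocks, remainder 597.
Within the partial block the first minute is 1800 frames and each further minute 1798, so 0 further minute boundaries passed. Total skipped labels = 18 × 3 + 2 × 0 = 54.
Non-drop label index = 54543 + 54 = 54597; at 30 labels/s that is 00:30:19:27, i.e. DF 00:30:19;27.

00:30:19;27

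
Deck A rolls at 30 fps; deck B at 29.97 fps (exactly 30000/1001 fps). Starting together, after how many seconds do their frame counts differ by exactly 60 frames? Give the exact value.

2002 seconds

The gap grows by |30000/1001 − 30| = 30/1001 frames per second.
Time for a 60-frame gap: 60 ÷ (30/1001) = 2002 s.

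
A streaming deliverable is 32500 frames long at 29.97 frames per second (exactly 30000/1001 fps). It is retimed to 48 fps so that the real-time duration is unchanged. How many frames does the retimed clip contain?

52052 frames

Target frames = source frames × (target rate / source rate) = 32500 × (48)/(30000/1001) = 32500 × 1001/625 = 52052.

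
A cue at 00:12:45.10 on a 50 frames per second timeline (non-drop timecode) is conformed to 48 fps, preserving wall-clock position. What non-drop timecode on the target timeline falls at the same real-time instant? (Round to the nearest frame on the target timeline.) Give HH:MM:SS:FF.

00:12:45:10

Source frame index: (0×3600 + 12×60 + 45) × 50 + 10 = 38260.
Real time: 38260 / (50) = 3826/5 s.
Target frame: (3826/5) × (48) = 183648/5 ≈ 36729.600 → 36730.
At 48 labels/s: frame 36730 → 00:12:45:10.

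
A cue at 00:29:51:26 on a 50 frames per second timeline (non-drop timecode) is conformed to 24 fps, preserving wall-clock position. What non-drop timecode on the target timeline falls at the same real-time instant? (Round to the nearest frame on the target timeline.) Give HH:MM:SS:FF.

00:29:51:12

Source frame index: (0×3600 + 29×60 + 51) × 50 + 26 = 89576.
Real time: 89576 / (50) = 44788/25 s.
Target frame: (44788/25) × (24) = 1074912/25 ≈ 42996.480 → 42996.
At 24 labels/s: frame 42996 → 00:29:51:12.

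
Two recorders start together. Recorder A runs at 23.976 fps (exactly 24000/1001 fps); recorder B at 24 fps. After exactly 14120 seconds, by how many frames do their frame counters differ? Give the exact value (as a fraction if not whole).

A emits 24000/1001 × 14120 = 338880000/1001 frames; B emits 24 × 14120 = 338880.
Difference = 338880/1001 frames (≈ 338.5415); B is ahead of A.

338880/1001 frames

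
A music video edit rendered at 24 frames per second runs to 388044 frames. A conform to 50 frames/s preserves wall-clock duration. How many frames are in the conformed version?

Target frames = source frames × (target rate / source rate) = 388044 × (50)/(24) = 388044 × 25/12 = 808425.

808425 frames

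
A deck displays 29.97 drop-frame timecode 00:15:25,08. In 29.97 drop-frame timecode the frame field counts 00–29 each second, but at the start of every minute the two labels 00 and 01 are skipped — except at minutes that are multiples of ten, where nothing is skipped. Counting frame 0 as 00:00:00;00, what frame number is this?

27730

Complete 10-minute blocks: 1, each 17982 frames → 17982.
Remaining 5 whole minutes in the current block: 1800 + 4 × 1798 = 8992 frames.
Within the current minute: 25 × 30 + 8 − 2 = 756 (labels ;00/;01 skipped at this minute). Total = 17982 + 8992 + 756 = 27730.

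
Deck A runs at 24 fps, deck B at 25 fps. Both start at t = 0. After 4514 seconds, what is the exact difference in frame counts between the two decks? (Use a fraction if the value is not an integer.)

4514 frames

A emits 24 × 4514 = 108336 frames; B emits 25 × 4514 = 112850.
Difference = 4514 frames; B is ahead of A.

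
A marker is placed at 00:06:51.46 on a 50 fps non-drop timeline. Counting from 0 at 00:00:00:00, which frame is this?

Total seconds to the label: (0 × 3600 + 6 × 60 + 51) = 411.
Frame index = 411 × 50 + 46 = 20596.

20596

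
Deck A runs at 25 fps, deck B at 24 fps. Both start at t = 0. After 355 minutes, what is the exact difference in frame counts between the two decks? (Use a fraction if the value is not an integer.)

21300 frames

355 min = 21300 s.
A emits 25 × 21300 = 532500 frames; B emits 24 × 21300 = 511200.
Difference = 21300 frames; B is behind A.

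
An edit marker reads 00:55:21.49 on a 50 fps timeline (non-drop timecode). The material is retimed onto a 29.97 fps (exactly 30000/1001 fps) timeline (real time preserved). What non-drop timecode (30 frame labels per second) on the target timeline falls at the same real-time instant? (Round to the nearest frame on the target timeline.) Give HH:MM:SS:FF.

Source frame index: (0×3600 + 55×60 + 21) × 50 + 49 = 166099.
Real time: 166099 / (50) = 166099/50 s.
Target frame: (166099/50) × (30000/1001) = 99659400/1001 ≈ 99559.840 → 99560.
At 30 labels/s: frame 99560 → 00:55:18:20.

00:55:18:20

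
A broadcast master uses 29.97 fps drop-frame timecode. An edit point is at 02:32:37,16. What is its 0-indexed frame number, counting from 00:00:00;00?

As if non-drop at 30 labels/s: (2 × 3600 + 32 × 60 + 37) × 30 + 16 = 274726.
Minute boundaries passed: 152; those not divisible by 10: 152 − 15 = 137; dropped labels = 2 × 137 = 274.
Actual frame index = 274726 − 274 = 274452.

274452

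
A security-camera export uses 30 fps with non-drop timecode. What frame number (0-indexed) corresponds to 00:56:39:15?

frame 101985

Total seconds to the label: (0 × 3600 + 56 × 60 + 39) = 3399.
Frame index = 3399 × 30 + 15 = 101985.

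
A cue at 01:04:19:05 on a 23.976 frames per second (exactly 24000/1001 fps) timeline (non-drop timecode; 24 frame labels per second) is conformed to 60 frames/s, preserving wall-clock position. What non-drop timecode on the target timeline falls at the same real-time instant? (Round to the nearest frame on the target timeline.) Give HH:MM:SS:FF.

Source frame index: (1×3600 + 4×60 + 19) × 24 + 5 = 92621.
Real time: 92621 / (24000/1001) = 92713621/24000 s.
Target frame: (92713621/24000) × (60) = 92713621/400 ≈ 231784.052 → 231784.
At 60 labels/s: frame 231784 → 01:04:23:04.

01:04:23:04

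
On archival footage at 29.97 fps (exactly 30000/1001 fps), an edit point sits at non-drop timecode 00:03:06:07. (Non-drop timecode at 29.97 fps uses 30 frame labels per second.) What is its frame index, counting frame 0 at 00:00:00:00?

Total seconds to the label: (0 × 3600 + 3 × 60 + 6) = 186.
Frame index = 186 × 30 + 7 = 5587.

frame 5587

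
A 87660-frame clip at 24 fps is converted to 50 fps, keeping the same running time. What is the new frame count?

Frames at target rate = 87660 × (50) / (24) = 182625.

182625 frames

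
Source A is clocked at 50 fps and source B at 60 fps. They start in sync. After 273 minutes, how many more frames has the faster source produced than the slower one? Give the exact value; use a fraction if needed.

163800 frames

273 min = 16380 s.
A emits 50 × 16380 = 819000 frames; B emits 60 × 16380 = 982800.
Difference = 163800 frames; B is ahead of A.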